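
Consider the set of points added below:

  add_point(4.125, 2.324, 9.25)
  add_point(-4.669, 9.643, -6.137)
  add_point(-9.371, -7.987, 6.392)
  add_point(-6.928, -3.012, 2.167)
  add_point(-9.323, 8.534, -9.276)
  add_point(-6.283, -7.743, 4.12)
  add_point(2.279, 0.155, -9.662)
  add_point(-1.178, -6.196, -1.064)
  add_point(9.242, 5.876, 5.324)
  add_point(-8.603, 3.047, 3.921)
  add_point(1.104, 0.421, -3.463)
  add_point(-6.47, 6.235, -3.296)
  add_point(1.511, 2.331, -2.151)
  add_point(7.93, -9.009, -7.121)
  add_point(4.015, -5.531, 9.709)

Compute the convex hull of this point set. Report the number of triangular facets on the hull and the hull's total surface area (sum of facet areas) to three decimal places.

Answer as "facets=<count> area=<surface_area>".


facets=14 area=1151.601

Extreme-point indices: [0, 1, 2, 4, 6, 8, 9, 13, 14] — 9 of 15 on the boundary.

Area of each hull facet:
  f1: (p14, p13, p2) → 123.3055
  f2: (p14, p13, p8) → 113.9148
  f3: (p9, p1, p8) → 108.4056
  f4: (p4, p13, p2) → 230.2723
  f5: (p4, p9, p2) → 66.5750
  f6: (p4, p9, p1) → 36.0843
  f7: (p0, p14, p8) → 24.7038
  f8: (p0, p9, p8) → 46.4134
  f9: (p0, p14, p2) → 54.2688
  f10: (p0, p9, p2) → 78.0925
  f11: (p6, p4, p1) → 34.7115
  f12: (p6, p4, p13) → 35.6949
  f13: (p6, p1, p8) → 103.2485
  f14: (p6, p13, p8) → 95.9098
Σ area = 1151.601

Euler: V−E+F = 9−21+14 = 2.


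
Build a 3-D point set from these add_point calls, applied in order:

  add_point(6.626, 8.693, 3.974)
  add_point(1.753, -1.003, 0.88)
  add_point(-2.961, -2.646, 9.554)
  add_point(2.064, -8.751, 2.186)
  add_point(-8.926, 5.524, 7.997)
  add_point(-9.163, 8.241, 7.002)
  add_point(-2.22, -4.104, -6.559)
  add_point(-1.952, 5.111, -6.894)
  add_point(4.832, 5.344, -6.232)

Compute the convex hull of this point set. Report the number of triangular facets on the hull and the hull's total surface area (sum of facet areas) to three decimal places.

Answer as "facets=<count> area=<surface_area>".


Extreme-point indices: [0, 2, 3, 4, 5, 6, 7, 8] — 8 of 9 on the boundary.

Facet areas (half cross-product norm):
  f1: (p7, p0, p5) → 102.5389
  f2: (p2, p3, p0) → 85.1307
  f3: (p6, p7, p5) → 72.7947
  f4: (p6, p2, p3) → 57.8530
  f5: (p4, p0, p5) → 23.3445
  f6: (p4, p2, p0) → 78.1182
  f7: (p4, p6, p5) → 26.3159
  f8: (p4, p6, p2) → 82.7659
  f9: (p8, p7, p0) → 35.8056
  f10: (p8, p6, p7) → 31.4024
  f11: (p8, p3, p0) → 89.0724
  f12: (p8, p6, p3) → 63.3980
Σ area = 748.540

Check V−E+F: 8 − 18 + 12 = 2.

facets=12 area=748.540


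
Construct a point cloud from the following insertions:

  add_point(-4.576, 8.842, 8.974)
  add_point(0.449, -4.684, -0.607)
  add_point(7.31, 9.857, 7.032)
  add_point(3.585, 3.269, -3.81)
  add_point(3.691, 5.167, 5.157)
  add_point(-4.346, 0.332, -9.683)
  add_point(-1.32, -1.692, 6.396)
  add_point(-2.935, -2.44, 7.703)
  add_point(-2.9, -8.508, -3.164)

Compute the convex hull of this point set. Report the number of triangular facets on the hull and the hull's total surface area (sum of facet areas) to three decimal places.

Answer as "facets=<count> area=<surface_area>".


8 of the 9 inputs are extreme points: [0, 1, 2, 3, 5, 6, 7, 8].

Triangle areas on the boundary:
  f1: (p5, p2, p0) → 122.9985
  f2: (p5, p8, p0) → 111.2370
  f3: (p7, p2, p0) → 69.1231
  f4: (p7, p8, p0) → 58.3253
  f5: (p3, p5, p2) → 38.2869
  f6: (p3, p5, p8) → 55.7810
  f7: (p1, p7, p8) → 24.6348
  f8: (p1, p3, p2) → 58.5435
  f9: (p1, p3, p8) → 20.1713
  f10: (p6, p7, p2) → 11.6473
  f11: (p6, p1, p2) → 55.1496
  f12: (p6, p1, p7) → 7.1160
Σ area = 633.014

Euler: V−E+F = 8−18+12 = 2.

facets=12 area=633.014


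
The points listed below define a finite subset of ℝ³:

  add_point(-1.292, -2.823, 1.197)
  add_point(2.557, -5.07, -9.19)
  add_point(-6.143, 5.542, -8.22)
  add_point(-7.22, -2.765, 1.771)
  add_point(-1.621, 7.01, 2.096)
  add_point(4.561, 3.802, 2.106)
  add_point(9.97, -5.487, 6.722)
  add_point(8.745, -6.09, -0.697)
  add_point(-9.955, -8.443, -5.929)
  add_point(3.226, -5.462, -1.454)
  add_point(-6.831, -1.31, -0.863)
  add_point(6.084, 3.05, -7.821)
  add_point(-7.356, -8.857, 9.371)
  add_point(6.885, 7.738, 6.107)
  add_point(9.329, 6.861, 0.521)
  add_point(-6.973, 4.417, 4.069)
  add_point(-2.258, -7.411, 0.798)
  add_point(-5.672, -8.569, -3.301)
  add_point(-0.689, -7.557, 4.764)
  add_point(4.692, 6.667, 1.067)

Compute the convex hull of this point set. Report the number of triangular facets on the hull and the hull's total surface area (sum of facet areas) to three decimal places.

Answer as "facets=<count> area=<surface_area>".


facets=20 area=1219.741

12 of the 20 inputs are extreme points: [1, 2, 4, 6, 7, 8, 11, 12, 13, 14, 15, 17].

Facet areas (half cross-product norm):
  f1: (p12, p13, p6) → 121.2609
  f2: (p15, p12, p8) → 102.4043
  f3: (p15, p12, p13) → 101.0942
  f4: (p14, p13, p6) → 41.1267
  f5: (p4, p15, p13) → 21.9823
  f6: (p17, p1, p8) → 25.1146
  f7: (p17, p12, p8) → 29.3618
  f8: (p7, p1, p11) → 45.5829
  f9: (p7, p14, p6) → 48.3222
  f10: (p7, p14, p11) → 55.3975
  f11: (p7, p17, p1) → 56.5044
  f12: (p7, p12, p6) → 67.2963
  f13: (p7, p17, p12) → 94.9111
  f14: (p2, p14, p11) → 58.3718
  f15: (p2, p14, p13) → 54.5451
  f16: (p2, p4, p13) → 35.1168
  f17: (p2, p1, p8) → 83.6390
  f18: (p2, p1, p11) → 54.6785
  f19: (p2, p15, p8) → 87.6509
  f20: (p2, p4, p15) → 35.3797
Σ area = 1219.741

Euler: V−E+F = 12−30+20 = 2.


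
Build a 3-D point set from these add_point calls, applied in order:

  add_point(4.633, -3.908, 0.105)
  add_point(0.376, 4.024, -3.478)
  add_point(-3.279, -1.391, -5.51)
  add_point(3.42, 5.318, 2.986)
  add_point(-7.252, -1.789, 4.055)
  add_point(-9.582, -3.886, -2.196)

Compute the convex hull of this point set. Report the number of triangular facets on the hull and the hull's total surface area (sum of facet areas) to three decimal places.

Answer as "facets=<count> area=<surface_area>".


Points on the hull: [0, 1, 2, 3, 4, 5] (6 of 6).

Triangle areas on the boundary:
  f1: (p4, p0, p5) → 44.4070
  f2: (p4, p3, p0) → 57.5628
  f3: (p1, p3, p0) → 32.7148
  f4: (p1, p4, p5) → 41.7716
  f5: (p1, p4, p3) → 43.3560
  f6: (p2, p0, p5) → 35.6926
  f7: (p2, p1, p5) → 21.0731
  f8: (p2, p1, p0) → 31.5828
Σ area = 308.161

Check V−E+F: 6 − 12 + 8 = 2.

facets=8 area=308.161


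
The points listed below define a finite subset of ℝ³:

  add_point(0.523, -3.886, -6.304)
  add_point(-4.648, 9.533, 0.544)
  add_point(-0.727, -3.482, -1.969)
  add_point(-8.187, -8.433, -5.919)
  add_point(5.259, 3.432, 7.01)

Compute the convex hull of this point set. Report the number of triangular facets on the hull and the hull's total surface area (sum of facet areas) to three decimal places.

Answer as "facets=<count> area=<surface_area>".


facets=6 area=373.294

5 of the 5 inputs are extreme points: [0, 1, 2, 3, 4].

Area of each hull facet:
  f1: (p1, p4, p3) → 128.1956
  f2: (p0, p1, p3) → 78.0257
  f3: (p0, p1, p4) → 96.2580
  f4: (p2, p4, p3) → 25.7566
  f5: (p2, p0, p3) → 21.6155
  f6: (p2, p0, p4) → 23.4426
Σ area = 373.294

Euler characteristic 5−9+6 = 2 ✓


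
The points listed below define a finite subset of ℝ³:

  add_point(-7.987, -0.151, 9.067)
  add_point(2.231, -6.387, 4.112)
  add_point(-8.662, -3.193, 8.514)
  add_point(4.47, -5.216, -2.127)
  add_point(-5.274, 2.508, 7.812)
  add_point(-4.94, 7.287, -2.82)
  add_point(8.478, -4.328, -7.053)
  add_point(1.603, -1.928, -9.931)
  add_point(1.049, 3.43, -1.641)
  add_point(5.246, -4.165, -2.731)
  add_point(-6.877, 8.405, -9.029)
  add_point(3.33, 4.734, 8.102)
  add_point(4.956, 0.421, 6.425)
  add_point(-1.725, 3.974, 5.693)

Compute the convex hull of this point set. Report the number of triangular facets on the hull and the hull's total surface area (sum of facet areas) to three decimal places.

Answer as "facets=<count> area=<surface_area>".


Points on the hull: [0, 1, 2, 3, 4, 5, 6, 7, 10, 11, 12] (11 of 14).

Triangle areas on the boundary:
  f1: (p7, p10, p2) → 134.2174
  f2: (p7, p10, p6) → 33.6296
  f3: (p11, p10, p6) → 164.9806
  f4: (p3, p7, p6) → 24.4663
  f5: (p12, p11, p6) → 26.5930
  f6: (p12, p11, p2) → 34.5674
  f7: (p0, p10, p2) → 30.5938
  f8: (p0, p11, p2) → 16.1905
  f9: (p0, p4, p11) → 10.3738
  f10: (p5, p11, p10) → 15.3569
  f11: (p5, p4, p11) → 51.5841
  f12: (p5, p0, p10) → 28.1006
  f13: (p5, p0, p4) → 19.0391
  f14: (p1, p3, p6) → 7.1189
  f15: (p1, p12, p6) → 49.7521
  f16: (p1, p12, p2) → 46.7958
  f17: (p1, p7, p2) → 87.4352
  f18: (p1, p3, p7) → 19.3304
Σ area = 800.125

Euler: V−E+F = 11−27+18 = 2.

facets=18 area=800.125


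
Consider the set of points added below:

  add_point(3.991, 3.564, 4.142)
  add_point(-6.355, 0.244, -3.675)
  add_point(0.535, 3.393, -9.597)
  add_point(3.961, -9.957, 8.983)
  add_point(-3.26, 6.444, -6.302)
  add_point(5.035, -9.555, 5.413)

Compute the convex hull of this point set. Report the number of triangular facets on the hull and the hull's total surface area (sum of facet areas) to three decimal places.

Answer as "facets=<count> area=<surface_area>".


facets=8 area=435.652

Points on the hull: [0, 1, 2, 3, 4, 5] (6 of 6).

Per-facet area ½‖(b−a)×(c−a)‖:
  f1: (p2, p5, p1) → 84.3661
  f2: (p4, p2, p1) → 21.7730
  f3: (p0, p4, p1) → 46.9347
  f4: (p0, p2, p5) → 93.1886
  f5: (p0, p4, p2) → 38.3117
  f6: (p3, p5, p1) → 30.6271
  f7: (p3, p0, p1) → 96.0466
  f8: (p3, p0, p5) → 24.4047
Σ area = 435.652

Euler characteristic 6−12+8 = 2 ✓


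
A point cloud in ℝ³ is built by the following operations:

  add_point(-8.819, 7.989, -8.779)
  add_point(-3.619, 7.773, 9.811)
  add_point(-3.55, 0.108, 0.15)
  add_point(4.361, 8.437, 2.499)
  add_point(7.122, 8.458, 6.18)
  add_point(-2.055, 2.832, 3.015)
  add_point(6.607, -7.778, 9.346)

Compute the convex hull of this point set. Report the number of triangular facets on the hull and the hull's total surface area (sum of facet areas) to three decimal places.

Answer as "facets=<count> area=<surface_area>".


Extreme-point indices: [0, 1, 2, 3, 4, 6] — 6 of 7 on the boundary.

Facet areas (half cross-product norm):
  f1: (p1, p6, p4) → 92.9334
  f2: (p2, p6, p0) → 28.5930
  f3: (p2, p1, p0) → 79.2857
  f4: (p2, p1, p6) → 96.4932
  f5: (p3, p6, p0) → 145.6813
  f6: (p3, p6, p4) → 37.7540
  f7: (p3, p1, p0) → 93.3765
  f8: (p3, p1, p4) → 24.8294
Σ area = 598.946

Euler: V−E+F = 6−12+8 = 2.

facets=8 area=598.946


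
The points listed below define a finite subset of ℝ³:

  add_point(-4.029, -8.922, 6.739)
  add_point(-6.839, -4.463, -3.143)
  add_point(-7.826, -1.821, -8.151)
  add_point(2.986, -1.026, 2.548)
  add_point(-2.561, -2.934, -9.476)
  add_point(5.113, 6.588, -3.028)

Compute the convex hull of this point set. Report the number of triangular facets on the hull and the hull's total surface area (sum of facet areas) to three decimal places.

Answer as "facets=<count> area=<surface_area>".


facets=8 area=384.400

6 of the 6 inputs are extreme points: [0, 1, 2, 3, 4, 5].

Area of each hull facet:
  f1: (p4, p5, p2) → 36.8055
  f2: (p3, p0, p5) → 24.4939
  f3: (p3, p4, p5) → 61.4268
  f4: (p3, p4, p0) → 75.9903
  f5: (p1, p5, p2) → 46.0181
  f6: (p1, p0, p5) → 90.8657
  f7: (p1, p4, p2) → 15.9090
  f8: (p1, p4, p0) → 32.8905
Σ area = 384.400

Check V−E+F: 6 − 12 + 8 = 2.


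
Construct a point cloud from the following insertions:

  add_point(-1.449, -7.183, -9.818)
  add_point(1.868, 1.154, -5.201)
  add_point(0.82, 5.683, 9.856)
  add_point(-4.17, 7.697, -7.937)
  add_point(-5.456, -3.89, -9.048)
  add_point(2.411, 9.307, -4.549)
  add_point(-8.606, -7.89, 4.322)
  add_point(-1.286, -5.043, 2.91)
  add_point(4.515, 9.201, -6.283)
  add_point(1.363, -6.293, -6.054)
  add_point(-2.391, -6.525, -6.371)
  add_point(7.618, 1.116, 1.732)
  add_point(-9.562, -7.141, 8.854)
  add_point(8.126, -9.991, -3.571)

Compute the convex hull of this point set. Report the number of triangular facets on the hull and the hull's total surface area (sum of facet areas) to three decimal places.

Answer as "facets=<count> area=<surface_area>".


Hull vertices (10/14): indices [0, 2, 3, 4, 5, 6, 8, 11, 12, 13].

Facet areas (half cross-product norm):
  f1: (p2, p13, p12) → 167.1560
  f2: (p6, p13, p12) → 34.5921
  f3: (p6, p0, p13) → 92.7405
  f4: (p8, p0, p13) → 103.3960
  f5: (p8, p2, p5) → 14.8384
  f6: (p3, p8, p5) → 9.5699
  f7: (p3, p8, p0) → 68.3452
  f8: (p3, p2, p12) → 152.0690
  f9: (p3, p2, p5) → 54.1970
  f10: (p11, p2, p13) → 51.8003
  f11: (p11, p8, p13) → 68.4468
  f12: (p11, p8, p2) → 67.9664
  f13: (p4, p6, p0) → 37.1895
  f14: (p4, p3, p0) → 25.6132
  f15: (p4, p6, p12) → 14.4261
  f16: (p4, p3, p12) → 108.6081
Σ area = 1070.955

Euler: V−E+F = 10−24+16 = 2.

facets=16 area=1070.955


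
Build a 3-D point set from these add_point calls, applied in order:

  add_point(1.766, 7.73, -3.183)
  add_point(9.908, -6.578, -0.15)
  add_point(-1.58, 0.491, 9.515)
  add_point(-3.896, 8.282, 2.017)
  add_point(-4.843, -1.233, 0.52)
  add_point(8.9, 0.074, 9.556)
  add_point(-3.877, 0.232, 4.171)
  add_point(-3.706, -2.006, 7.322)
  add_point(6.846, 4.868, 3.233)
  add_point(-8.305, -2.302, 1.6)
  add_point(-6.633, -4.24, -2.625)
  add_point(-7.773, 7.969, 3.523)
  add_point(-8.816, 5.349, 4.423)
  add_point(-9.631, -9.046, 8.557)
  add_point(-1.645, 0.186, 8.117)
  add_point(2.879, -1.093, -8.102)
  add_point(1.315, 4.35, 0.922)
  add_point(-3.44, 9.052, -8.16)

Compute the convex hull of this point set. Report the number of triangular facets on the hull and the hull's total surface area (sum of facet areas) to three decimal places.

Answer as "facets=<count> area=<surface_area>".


facets=22 area=1054.285

Hull vertices (13/18): indices [0, 1, 2, 3, 5, 8, 9, 10, 11, 12, 13, 15, 17].

Triangle areas on the boundary:
  f1: (p5, p1, p13) → 119.3344
  f2: (p10, p1, p13) → 105.7081
  f3: (p2, p5, p13) → 51.8817
  f4: (p2, p11, p5) → 49.1427
  f5: (p8, p5, p1) → 46.4181
  f6: (p15, p10, p1) → 68.1396
  f7: (p15, p10, p17) → 66.7999
  f8: (p15, p8, p1) → 67.7778
  f9: (p9, p10, p13) → 22.3050
  f10: (p9, p10, p17) → 36.3967
  f11: (p0, p15, p17) → 37.0427
  f12: (p0, p15, p8) → 44.0523
  f13: (p3, p11, p5) → 30.5608
  f14: (p3, p8, p5) → 40.3345
  f15: (p3, p0, p8) → 33.3757
  f16: (p3, p11, p17) → 19.4632
  f17: (p3, p0, p17) → 28.1359
  f18: (p12, p11, p17) → 16.2125
  f19: (p12, p9, p17) → 57.7019
  f20: (p12, p9, p13) → 36.7668
  f21: (p12, p2, p13) → 62.6150
  f22: (p12, p2, p11) → 14.1195
Σ area = 1054.285

Euler characteristic 13−33+22 = 2 ✓


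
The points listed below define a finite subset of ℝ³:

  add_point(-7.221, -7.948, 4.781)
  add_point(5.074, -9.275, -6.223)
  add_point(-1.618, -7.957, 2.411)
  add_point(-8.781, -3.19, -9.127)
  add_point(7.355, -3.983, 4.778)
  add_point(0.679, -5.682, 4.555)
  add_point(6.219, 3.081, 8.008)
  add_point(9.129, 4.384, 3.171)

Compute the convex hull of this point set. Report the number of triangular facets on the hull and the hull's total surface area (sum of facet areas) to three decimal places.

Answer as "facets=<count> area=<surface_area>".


facets=10 area=656.738

Hull vertices (7/8): indices [0, 1, 2, 3, 4, 6, 7].

Per-facet area ½‖(b−a)×(c−a)‖:
  f1: (p1, p7, p3) → 131.4828
  f2: (p6, p7, p3) → 66.6349
  f3: (p0, p1, p3) → 104.4089
  f4: (p0, p6, p3) → 130.5225
  f5: (p4, p0, p6) → 59.0136
  f6: (p4, p1, p7) → 51.8209
  f7: (p4, p6, p7) → 22.2130
  f8: (p2, p0, p1) → 16.7349
  f9: (p2, p4, p1) → 52.8118
  f10: (p2, p4, p0) → 21.0944
Σ area = 656.738

Check V−E+F: 7 − 15 + 10 = 2.


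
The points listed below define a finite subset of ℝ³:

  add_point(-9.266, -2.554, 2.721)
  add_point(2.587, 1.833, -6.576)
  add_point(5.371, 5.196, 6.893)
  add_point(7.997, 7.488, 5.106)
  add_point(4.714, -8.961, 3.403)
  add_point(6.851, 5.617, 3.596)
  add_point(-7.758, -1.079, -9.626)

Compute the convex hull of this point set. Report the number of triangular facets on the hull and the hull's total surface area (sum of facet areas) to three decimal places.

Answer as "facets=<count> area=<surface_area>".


facets=8 area=613.423

6 of the 7 inputs are extreme points: [0, 1, 2, 3, 4, 6].

Area of each hull facet:
  f1: (p6, p3, p0) → 125.8390
  f2: (p6, p4, p0) → 96.3944
  f3: (p1, p4, p3) → 98.8997
  f4: (p1, p6, p3) → 57.0031
  f5: (p1, p6, p4) → 82.2978
  f6: (p2, p3, p0) → 22.9104
  f7: (p2, p4, p0) → 105.1382
  f8: (p2, p4, p3) → 24.9399
Σ area = 613.423

Euler: V−E+F = 6−12+8 = 2.


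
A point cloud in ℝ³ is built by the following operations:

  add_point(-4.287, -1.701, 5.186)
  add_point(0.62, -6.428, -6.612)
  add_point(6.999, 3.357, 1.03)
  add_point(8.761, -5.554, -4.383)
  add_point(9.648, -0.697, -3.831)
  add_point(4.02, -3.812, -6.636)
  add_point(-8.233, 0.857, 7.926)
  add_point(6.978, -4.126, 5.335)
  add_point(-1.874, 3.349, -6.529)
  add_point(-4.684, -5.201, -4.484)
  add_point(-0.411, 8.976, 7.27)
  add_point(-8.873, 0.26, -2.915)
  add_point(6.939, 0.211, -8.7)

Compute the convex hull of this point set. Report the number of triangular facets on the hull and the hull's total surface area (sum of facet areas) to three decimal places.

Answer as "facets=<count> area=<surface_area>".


facets=20 area=796.873

Extreme-point indices: [0, 1, 2, 3, 4, 6, 7, 8, 9, 10, 11, 12] — 12 of 13 on the boundary.

Per-facet area ½‖(b−a)×(c−a)‖:
  f1: (p6, p10, p11) → 61.3977
  f2: (p8, p10, p11) → 62.3626
  f3: (p9, p6, p11) → 37.3679
  f4: (p9, p8, p11) → 28.4565
  f5: (p9, p8, p1) → 26.6152
  f6: (p7, p2, p4) → 29.2465
  f7: (p7, p9, p1) → 40.0275
  f8: (p7, p6, p10) → 82.3024
  f9: (p7, p2, p10) → 47.7532
  f10: (p12, p8, p10) → 69.7740
  f11: (p12, p2, p10) → 41.9513
  f12: (p12, p2, p4) → 18.2782
  f13: (p12, p8, p1) → 40.6153
  f14: (p3, p7, p4) → 24.2119
  f15: (p3, p7, p1) → 42.1477
  f16: (p3, p12, p4) → 14.0192
  f17: (p3, p12, p1) → 29.9884
  f18: (p0, p9, p6) → 22.3016
  f19: (p0, p7, p6) → 18.7694
  f20: (p0, p7, p9) → 59.2862
Σ area = 796.873

Check V−E+F: 12 − 30 + 20 = 2.


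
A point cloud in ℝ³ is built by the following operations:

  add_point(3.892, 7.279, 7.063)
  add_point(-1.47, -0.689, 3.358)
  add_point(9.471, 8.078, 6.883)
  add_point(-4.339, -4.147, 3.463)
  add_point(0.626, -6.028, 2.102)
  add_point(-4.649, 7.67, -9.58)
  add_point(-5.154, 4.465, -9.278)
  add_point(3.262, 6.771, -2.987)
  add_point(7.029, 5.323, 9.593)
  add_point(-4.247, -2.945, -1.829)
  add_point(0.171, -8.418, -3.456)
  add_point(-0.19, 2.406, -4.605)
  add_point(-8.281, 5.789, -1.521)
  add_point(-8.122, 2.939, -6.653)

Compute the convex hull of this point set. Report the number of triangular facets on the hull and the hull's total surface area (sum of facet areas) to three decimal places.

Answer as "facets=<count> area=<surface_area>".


Hull vertices (11/14): indices [0, 2, 3, 4, 5, 6, 7, 8, 10, 12, 13].

Per-facet area ½‖(b−a)×(c−a)‖:
  f1: (p13, p5, p12) → 19.2282
  f2: (p13, p3, p12) → 34.5893
  f3: (p13, p3, p10) → 58.9737
  f4: (p7, p10, p2) → 88.3193
  f5: (p7, p5, p2) → 22.0182
  f6: (p7, p5, p10) → 79.8510
  f7: (p0, p3, p12) → 79.6882
  f8: (p0, p5, p12) → 66.7300
  f9: (p0, p5, p2) → 47.8678
  f10: (p8, p10, p2) → 45.0465
  f11: (p8, p0, p2) → 9.9793
  f12: (p8, p0, p3) → 31.9425
  f13: (p6, p5, p10) → 14.0932
  f14: (p6, p13, p10) → 30.6114
  f15: (p6, p13, p5) → 5.9127
  f16: (p4, p3, p10) → 15.8886
  f17: (p4, p8, p10) → 28.1959
  f18: (p4, p8, p3) → 41.1950
Σ area = 720.131

Euler characteristic 11−27+18 = 2 ✓

facets=18 area=720.131


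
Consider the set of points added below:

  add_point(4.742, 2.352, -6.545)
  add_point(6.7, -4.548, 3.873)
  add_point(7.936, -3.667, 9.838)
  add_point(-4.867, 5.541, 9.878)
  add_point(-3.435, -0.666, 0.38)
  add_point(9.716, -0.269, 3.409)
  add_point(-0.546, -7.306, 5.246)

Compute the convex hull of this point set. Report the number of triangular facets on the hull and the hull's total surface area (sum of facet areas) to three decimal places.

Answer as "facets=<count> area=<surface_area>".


facets=10 area=498.987

Points on the hull: [0, 1, 2, 3, 4, 5, 6] (7 of 7).

Per-facet area ½‖(b−a)×(c−a)‖:
  f1: (p0, p5, p3) → 96.3434
  f2: (p2, p5, p3) → 58.8881
  f3: (p2, p6, p3) → 72.1460
  f4: (p4, p6, p3) → 49.8852
  f5: (p4, p0, p3) → 56.4729
  f6: (p4, p0, p6) → 46.1676
  f7: (p1, p2, p5) → 16.0005
  f8: (p1, p2, p6) → 24.1791
  f9: (p1, p0, p5) → 30.0384
  f10: (p1, p0, p6) → 48.8658
Σ area = 498.987

Check V−E+F: 7 − 15 + 10 = 2.


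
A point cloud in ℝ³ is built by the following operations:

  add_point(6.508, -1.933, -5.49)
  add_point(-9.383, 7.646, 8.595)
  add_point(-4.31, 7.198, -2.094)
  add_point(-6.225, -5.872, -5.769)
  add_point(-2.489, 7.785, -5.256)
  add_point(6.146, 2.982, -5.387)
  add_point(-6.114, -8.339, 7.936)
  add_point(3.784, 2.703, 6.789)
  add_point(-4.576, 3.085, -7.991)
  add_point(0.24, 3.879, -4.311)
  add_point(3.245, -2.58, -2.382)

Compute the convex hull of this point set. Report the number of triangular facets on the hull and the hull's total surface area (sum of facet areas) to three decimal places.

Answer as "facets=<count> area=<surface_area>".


facets=12 area=826.424

Extreme-point indices: [0, 1, 3, 4, 5, 6, 7, 8] — 8 of 11 on the boundary.

Per-facet area ½‖(b−a)×(c−a)‖:
  f1: (p7, p6, p1) → 98.0080
  f2: (p7, p6, p0) → 99.5563
  f3: (p3, p6, p1) → 112.6520
  f4: (p3, p8, p1) → 83.6961
  f5: (p3, p6, p0) → 92.7967
  f6: (p3, p8, p0) → 55.9491
  f7: (p4, p8, p1) → 43.5890
  f8: (p4, p7, p1) → 93.3890
  f9: (p5, p7, p0) → 30.5751
  f10: (p5, p4, p7) → 60.4213
  f11: (p5, p8, p0) → 27.1177
  f12: (p5, p4, p8) → 28.6736
Σ area = 826.424

Euler characteristic 8−18+12 = 2 ✓


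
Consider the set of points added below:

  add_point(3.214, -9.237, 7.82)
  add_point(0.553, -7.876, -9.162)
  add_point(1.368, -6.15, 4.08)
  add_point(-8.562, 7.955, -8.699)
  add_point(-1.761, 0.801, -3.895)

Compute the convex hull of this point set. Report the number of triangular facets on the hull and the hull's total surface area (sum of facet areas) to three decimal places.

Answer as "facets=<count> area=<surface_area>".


facets=4 area=326.384

Extreme-point indices: [0, 1, 3, 4] — 4 of 5 on the boundary.

Triangle areas on the boundary:
  f1: (p1, p0, p3) → 156.3983
  f2: (p4, p0, p3) → 36.8949
  f3: (p4, p1, p3) → 50.7555
  f4: (p4, p1, p0) → 82.3355
Σ area = 326.384

Euler: V−E+F = 4−6+4 = 2.


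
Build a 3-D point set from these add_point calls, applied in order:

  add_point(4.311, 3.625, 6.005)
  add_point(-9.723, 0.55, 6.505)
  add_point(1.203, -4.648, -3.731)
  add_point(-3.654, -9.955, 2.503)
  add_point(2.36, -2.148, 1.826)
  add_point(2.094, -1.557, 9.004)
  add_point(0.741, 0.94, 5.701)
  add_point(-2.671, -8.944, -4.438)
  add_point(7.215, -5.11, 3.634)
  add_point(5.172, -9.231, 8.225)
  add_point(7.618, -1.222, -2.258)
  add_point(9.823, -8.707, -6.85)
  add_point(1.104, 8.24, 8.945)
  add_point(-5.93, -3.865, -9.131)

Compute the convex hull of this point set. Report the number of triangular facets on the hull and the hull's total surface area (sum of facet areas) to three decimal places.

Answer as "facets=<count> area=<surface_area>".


Hull vertices (11/14): indices [0, 1, 3, 5, 7, 8, 9, 10, 11, 12, 13].

Facet areas (half cross-product norm):
  f1: (p13, p12, p1) → 111.5641
  f2: (p10, p13, p11) → 68.9748
  f3: (p10, p13, p12) → 123.5209
  f4: (p5, p12, p1) → 58.1395
  f5: (p5, p9, p1) → 44.1823
  f6: (p5, p9, p12) → 11.9909
  f7: (p3, p13, p1) → 83.6850
  f8: (p3, p9, p1) → 66.3524
  f9: (p3, p9, p11) → 80.1375
  f10: (p8, p9, p11) → 31.5554
  f11: (p8, p10, p11) → 32.0035
  f12: (p7, p13, p11) → 46.5593
  f13: (p7, p3, p11) → 42.6299
  f14: (p7, p3, p13) → 20.8636
  f15: (p0, p10, p12) → 14.5942
  f16: (p0, p8, p10) → 32.2607
  f17: (p0, p9, p12) → 30.7780
  f18: (p0, p8, p9) → 29.3607
Σ area = 929.153

Euler characteristic 11−27+18 = 2 ✓

facets=18 area=929.153


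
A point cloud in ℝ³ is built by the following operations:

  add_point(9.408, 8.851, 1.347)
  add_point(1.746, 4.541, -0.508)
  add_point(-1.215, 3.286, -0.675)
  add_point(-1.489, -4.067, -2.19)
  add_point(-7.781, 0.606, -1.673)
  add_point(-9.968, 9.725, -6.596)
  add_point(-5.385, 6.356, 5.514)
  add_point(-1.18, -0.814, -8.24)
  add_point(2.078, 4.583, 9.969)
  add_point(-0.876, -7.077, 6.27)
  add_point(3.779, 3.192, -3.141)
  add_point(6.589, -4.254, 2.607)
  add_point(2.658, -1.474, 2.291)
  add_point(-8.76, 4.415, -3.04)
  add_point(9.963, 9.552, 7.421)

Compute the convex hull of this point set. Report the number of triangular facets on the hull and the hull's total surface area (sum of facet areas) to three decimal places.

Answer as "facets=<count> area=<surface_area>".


11 of the 15 inputs are extreme points: [0, 3, 4, 5, 6, 7, 8, 9, 11, 13, 14].

Area of each hull facet:
  f1: (p6, p14, p5) → 97.2273
  f2: (p0, p14, p5) → 57.3343
  f3: (p0, p7, p5) → 118.5387
  f4: (p4, p7, p5) → 49.8176
  f5: (p4, p6, p9) → 60.1911
  f6: (p8, p9, p14) → 49.0619
  f7: (p8, p6, p14) → 38.2409
  f8: (p8, p6, p9) → 55.0966
  f9: (p11, p0, p7) → 90.9080
  f10: (p11, p9, p14) → 61.6407
  f11: (p11, p0, p14) → 41.3013
  f12: (p3, p4, p9) → 34.6917
  f13: (p3, p4, p7) → 26.5248
  f14: (p3, p11, p9) → 35.4543
  f15: (p3, p11, p7) → 29.3197
  f16: (p13, p6, p5) → 28.0682
  f17: (p13, p4, p5) → 3.2871
  f18: (p13, p4, p6) → 19.1925
Σ area = 895.897

Check V−E+F: 11 − 27 + 18 = 2.

facets=18 area=895.897


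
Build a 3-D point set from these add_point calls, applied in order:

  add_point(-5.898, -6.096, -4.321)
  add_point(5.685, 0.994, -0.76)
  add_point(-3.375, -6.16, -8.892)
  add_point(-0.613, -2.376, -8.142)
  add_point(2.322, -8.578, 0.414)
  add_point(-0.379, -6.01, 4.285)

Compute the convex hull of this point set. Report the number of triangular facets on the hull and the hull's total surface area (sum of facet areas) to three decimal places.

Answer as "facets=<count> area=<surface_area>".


6 of the 6 inputs are extreme points: [0, 1, 2, 3, 4, 5].

Area of each hull facet:
  f1: (p5, p1, p0) → 53.7232
  f2: (p5, p4, p0) → 25.8422
  f3: (p5, p4, p1) → 26.8886
  f4: (p2, p4, p0) → 25.5970
  f5: (p3, p4, p1) → 47.4394
  f6: (p3, p2, p4) → 25.6299
  f7: (p3, p1, p0) → 37.5420
  f8: (p3, p2, p0) → 12.2762
Σ area = 254.938

Euler: V−E+F = 6−12+8 = 2.

facets=8 area=254.938


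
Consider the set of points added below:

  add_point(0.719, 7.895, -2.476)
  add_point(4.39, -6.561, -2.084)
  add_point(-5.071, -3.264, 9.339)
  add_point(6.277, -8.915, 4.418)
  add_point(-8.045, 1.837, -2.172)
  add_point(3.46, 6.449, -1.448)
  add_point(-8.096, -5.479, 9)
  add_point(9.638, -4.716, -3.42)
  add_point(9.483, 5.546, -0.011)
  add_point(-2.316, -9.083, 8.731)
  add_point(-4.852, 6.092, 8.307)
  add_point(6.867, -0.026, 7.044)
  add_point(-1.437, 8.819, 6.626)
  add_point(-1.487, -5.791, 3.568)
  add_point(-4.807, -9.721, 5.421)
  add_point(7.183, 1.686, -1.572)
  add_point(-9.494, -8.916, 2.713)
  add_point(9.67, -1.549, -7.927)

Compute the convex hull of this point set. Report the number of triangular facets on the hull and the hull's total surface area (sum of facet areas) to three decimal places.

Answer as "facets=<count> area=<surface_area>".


facets=26 area=1033.371

Extreme-point indices: [0, 1, 2, 3, 4, 6, 7, 8, 9, 10, 11, 12, 14, 16, 17] — 15 of 18 on the boundary.

Area of each hull facet:
  f1: (p4, p17, p16) → 112.2997
  f2: (p1, p17, p16) → 40.2657
  f3: (p1, p3, p16) → 53.0569
  f4: (p10, p4, p12) → 27.4046
  f5: (p7, p1, p17) → 14.5636
  f6: (p7, p1, p3) → 20.4441
  f7: (p7, p8, p17) → 28.5280
  f8: (p6, p9, p16) → 24.7010
  f9: (p6, p9, p2) → 11.9373
  f10: (p6, p10, p2) → 14.2634
  f11: (p6, p4, p16) → 43.2361
  f12: (p6, p10, p4) → 65.7124
  f13: (p14, p3, p16) → 18.4961
  f14: (p14, p9, p16) → 5.5030
  f15: (p14, p9, p3) → 19.8253
  f16: (p11, p9, p3) → 44.5915
  f17: (p11, p8, p12) → 54.7442
  f18: (p11, p9, p2) → 39.9385
  f19: (p11, p7, p3) → 43.1389
  f20: (p11, p7, p8) → 47.9107
  f21: (p11, p10, p12) → 28.3655
  f22: (p11, p10, p2) → 56.5366
  f23: (p0, p4, p12) → 49.4426
  f24: (p0, p8, p12) → 44.1822
  f25: (p0, p4, p17) → 74.3049
  f26: (p0, p8, p17) → 49.9780
Σ area = 1033.371

Check V−E+F: 15 − 39 + 26 = 2.


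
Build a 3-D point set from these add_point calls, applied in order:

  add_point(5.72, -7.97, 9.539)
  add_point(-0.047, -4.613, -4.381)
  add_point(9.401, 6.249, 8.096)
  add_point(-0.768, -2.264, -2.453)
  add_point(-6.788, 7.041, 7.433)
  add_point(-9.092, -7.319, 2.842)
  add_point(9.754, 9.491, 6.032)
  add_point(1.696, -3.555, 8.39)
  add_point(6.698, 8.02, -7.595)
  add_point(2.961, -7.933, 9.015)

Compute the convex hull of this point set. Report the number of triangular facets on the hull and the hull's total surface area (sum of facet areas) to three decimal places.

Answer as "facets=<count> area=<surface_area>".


facets=12 area=948.989

Hull vertices (8/10): indices [0, 1, 2, 4, 5, 6, 8, 9].

Triangle areas on the boundary:
  f1: (p4, p8, p5) → 153.6925
  f2: (p4, p8, p6) → 116.5140
  f3: (p1, p0, p5) → 87.1351
  f4: (p1, p8, p5) → 64.0690
  f5: (p1, p8, p0) → 110.6850
  f6: (p9, p0, p5) → 5.3942
  f7: (p9, p4, p5) → 100.6287
  f8: (p9, p4, p0) → 20.8466
  f9: (p2, p4, p6) → 31.2911
  f10: (p2, p4, p0) → 117.3383
  f11: (p2, p8, p6) → 24.7032
  f12: (p2, p8, p0) → 116.6908
Σ area = 948.989

Euler characteristic 8−18+12 = 2 ✓


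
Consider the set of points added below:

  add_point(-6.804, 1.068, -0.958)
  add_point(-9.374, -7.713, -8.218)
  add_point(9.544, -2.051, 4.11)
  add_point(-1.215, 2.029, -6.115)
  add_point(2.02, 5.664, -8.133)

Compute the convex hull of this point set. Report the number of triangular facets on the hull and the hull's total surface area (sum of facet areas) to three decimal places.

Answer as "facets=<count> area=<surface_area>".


Points on the hull: [0, 1, 2, 4] (4 of 5).

Per-facet area ½‖(b−a)×(c−a)‖:
  f1: (p4, p2, p1) → 143.0655
  f2: (p0, p2, p1) → 98.2926
  f3: (p0, p4, p1) → 71.4260
  f4: (p0, p4, p2) → 95.9021
Σ area = 408.686

Euler characteristic 4−6+4 = 2 ✓

facets=4 area=408.686


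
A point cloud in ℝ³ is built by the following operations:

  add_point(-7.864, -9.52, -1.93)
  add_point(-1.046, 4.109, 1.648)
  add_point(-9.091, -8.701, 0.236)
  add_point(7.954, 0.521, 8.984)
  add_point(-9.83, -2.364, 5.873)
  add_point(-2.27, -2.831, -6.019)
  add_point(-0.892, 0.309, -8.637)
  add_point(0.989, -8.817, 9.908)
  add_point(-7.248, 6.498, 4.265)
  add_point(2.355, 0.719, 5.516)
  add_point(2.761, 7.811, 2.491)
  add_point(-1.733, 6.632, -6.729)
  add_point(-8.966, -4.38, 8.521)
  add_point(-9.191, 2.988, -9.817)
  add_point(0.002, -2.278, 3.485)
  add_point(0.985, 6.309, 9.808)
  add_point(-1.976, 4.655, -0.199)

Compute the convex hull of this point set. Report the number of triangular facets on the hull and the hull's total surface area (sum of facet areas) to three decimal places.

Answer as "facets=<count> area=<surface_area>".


13 of the 17 inputs are extreme points: [0, 2, 3, 4, 5, 6, 7, 8, 10, 11, 12, 13, 15].

Area of each hull facet:
  f1: (p15, p7, p3) → 53.0981
  f2: (p2, p13, p4) → 65.0447
  f3: (p2, p0, p13) → 19.2784
  f4: (p2, p0, p7) → 17.8070
  f5: (p6, p0, p13) → 59.5234
  f6: (p6, p7, p3) → 112.7575
  f7: (p12, p15, p7) → 75.9794
  f8: (p12, p2, p4) → 14.6169
  f9: (p12, p2, p7) → 51.2351
  f10: (p8, p13, p4) → 68.2638
  f11: (p8, p12, p4) → 12.6704
  f12: (p8, p12, p15) → 58.3184
  f13: (p11, p6, p13) → 27.2186
  f14: (p11, p8, p13) → 54.3339
  f15: (p5, p0, p7) → 71.2045
  f16: (p5, p6, p7) → 24.7476
  f17: (p5, p6, p0) → 6.5708
  f18: (p10, p8, p15) → 35.7822
  f19: (p10, p11, p8) → 50.7137
  f20: (p10, p15, p3) → 34.5814
  f21: (p10, p6, p3) → 74.6982
  f22: (p10, p11, p6) → 32.6835
Σ area = 1021.128

Check V−E+F: 13 − 33 + 22 = 2.

facets=22 area=1021.128


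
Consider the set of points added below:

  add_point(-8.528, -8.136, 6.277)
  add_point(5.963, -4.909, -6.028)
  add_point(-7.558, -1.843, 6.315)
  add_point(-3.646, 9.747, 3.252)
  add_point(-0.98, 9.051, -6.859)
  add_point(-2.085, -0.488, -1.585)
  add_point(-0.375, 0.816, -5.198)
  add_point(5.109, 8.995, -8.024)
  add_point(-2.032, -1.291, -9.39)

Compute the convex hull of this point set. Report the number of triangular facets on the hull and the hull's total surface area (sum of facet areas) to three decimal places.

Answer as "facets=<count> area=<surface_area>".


Extreme-point indices: [0, 1, 2, 3, 4, 7, 8] — 7 of 9 on the boundary.

Triangle areas on the boundary:
  f1: (p8, p1, p0) → 84.9867
  f2: (p7, p3, p1) → 100.5611
  f3: (p7, p8, p1) → 57.9075
  f4: (p2, p1, p0) → 59.0043
  f5: (p2, p3, p1) → 113.7406
  f6: (p2, p8, p0) → 52.8741
  f7: (p4, p2, p3) → 63.9385
  f8: (p4, p2, p8) → 87.9875
  f9: (p4, p7, p3) → 29.3017
  f10: (p4, p7, p8) → 33.1342
Σ area = 683.436

Euler: V−E+F = 7−15+10 = 2.

facets=10 area=683.436


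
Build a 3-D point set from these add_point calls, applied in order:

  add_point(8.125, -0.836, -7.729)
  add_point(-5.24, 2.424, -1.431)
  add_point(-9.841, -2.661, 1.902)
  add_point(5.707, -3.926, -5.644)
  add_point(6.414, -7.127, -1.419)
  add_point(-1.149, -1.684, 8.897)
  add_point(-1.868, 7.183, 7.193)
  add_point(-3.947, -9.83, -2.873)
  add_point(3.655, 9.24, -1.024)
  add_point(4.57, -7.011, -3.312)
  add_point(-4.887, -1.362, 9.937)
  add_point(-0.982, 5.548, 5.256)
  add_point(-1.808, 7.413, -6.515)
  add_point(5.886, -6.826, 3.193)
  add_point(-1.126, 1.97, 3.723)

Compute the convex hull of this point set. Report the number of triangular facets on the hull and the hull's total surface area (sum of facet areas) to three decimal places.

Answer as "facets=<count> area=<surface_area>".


11 of the 15 inputs are extreme points: [0, 2, 4, 5, 6, 7, 8, 9, 10, 12, 13].

Facet areas (half cross-product norm):
  f1: (p7, p10, p2) → 48.8587
  f2: (p12, p8, p0) → 48.9737
  f3: (p12, p7, p2) → 79.9494
  f4: (p12, p7, p0) → 99.2681
  f5: (p13, p7, p10) → 78.9185
  f6: (p13, p8, p0) → 80.8409
  f7: (p6, p12, p8) → 39.8462
  f8: (p6, p13, p8) → 80.0845
  f9: (p6, p10, p2) → 45.0675
  f10: (p6, p12, p2) → 87.4004
  f11: (p4, p13, p0) → 15.7412
  f12: (p4, p13, p7) → 25.1133
  f13: (p5, p13, p10) → 11.1351
  f14: (p5, p6, p10) → 17.5314
  f15: (p5, p6, p13) → 42.4959
  f16: (p9, p7, p0) → 28.3170
  f17: (p9, p4, p0) → 11.0158
  f18: (p9, p4, p7) → 9.3929
Σ area = 849.951

Check V−E+F: 11 − 27 + 18 = 2.

facets=18 area=849.951


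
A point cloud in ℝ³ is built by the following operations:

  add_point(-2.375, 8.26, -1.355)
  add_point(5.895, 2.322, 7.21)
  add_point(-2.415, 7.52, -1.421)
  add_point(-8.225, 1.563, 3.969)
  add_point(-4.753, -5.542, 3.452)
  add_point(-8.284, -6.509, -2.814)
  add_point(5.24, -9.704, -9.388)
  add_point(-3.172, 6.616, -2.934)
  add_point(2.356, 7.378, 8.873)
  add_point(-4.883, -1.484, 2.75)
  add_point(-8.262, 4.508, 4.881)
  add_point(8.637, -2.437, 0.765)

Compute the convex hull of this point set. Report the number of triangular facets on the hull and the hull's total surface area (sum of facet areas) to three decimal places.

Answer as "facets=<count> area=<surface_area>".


Points on the hull: [0, 1, 3, 4, 5, 6, 7, 8, 10, 11] (10 of 12).

Area of each hull facet:
  f1: (p6, p0, p11) → 99.8262
  f2: (p8, p0, p11) → 77.0779
  f3: (p7, p6, p5) → 107.3619
  f4: (p7, p6, p0) → 17.9549
  f5: (p4, p6, p5) → 55.7543
  f6: (p4, p6, p11) → 88.2897
  f7: (p10, p8, p0) → 49.1322
  f8: (p10, p7, p5) → 61.5551
  f9: (p10, p7, p0) → 11.2906
  f10: (p10, p4, p8) → 62.8228
  f11: (p1, p8, p11) → 15.4158
  f12: (p1, p4, p11) → 55.9554
  f13: (p1, p4, p8) → 43.7779
  f14: (p3, p4, p5) → 28.7357
  f15: (p3, p10, p5) → 6.3134
  f16: (p3, p10, p4) → 5.7820
Σ area = 787.046

Euler characteristic 10−24+16 = 2 ✓

facets=16 area=787.046


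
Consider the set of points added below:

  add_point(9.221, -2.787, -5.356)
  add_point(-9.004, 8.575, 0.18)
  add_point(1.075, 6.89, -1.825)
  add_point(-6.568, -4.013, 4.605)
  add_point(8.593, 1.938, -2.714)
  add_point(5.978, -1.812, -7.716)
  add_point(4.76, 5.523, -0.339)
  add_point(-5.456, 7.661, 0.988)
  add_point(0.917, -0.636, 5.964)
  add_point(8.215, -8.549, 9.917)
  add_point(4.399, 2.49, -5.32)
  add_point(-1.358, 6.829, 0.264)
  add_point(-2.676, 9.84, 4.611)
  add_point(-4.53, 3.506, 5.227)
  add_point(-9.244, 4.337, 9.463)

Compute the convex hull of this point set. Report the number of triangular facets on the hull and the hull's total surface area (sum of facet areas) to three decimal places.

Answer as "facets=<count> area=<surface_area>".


facets=18 area=873.948

Extreme-point indices: [0, 1, 2, 3, 4, 5, 6, 9, 10, 12, 14] — 11 of 15 on the boundary.

Triangle areas on the boundary:
  f1: (p9, p12, p14) → 104.8211
  f2: (p1, p12, p14) → 36.0949
  f3: (p4, p9, p0) → 44.0308
  f4: (p3, p1, p14) → 50.8981
  f5: (p3, p9, p14) → 77.7764
  f6: (p6, p9, p12) → 86.2381
  f7: (p6, p4, p9) → 47.1987
  f8: (p5, p4, p0) → 11.2455
  f9: (p5, p3, p1) → 117.3754
  f10: (p5, p9, p0) → 27.7603
  f11: (p5, p3, p9) → 134.0226
  f12: (p10, p5, p4) → 12.7725
  f13: (p10, p5, p1) → 27.1124
  f14: (p2, p6, p4) → 9.2977
  f15: (p2, p10, p4) → 15.8072
  f16: (p2, p10, p1) → 24.1126
  f17: (p2, p1, p12) → 31.0693
  f18: (p2, p6, p12) → 16.3147
Σ area = 873.948

Euler characteristic 11−27+18 = 2 ✓


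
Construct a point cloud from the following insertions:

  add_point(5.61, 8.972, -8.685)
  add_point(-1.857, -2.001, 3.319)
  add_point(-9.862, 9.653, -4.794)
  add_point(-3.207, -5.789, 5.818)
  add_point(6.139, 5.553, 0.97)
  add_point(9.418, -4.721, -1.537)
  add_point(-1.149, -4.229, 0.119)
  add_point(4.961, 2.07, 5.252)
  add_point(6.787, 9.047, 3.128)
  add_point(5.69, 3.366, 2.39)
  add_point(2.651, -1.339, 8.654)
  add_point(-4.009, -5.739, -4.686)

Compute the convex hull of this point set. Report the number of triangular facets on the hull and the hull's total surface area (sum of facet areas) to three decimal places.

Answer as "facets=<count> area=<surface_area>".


facets=10 area=879.073

Hull vertices (7/12): indices [0, 2, 3, 5, 8, 10, 11].

Area of each hull facet:
  f1: (p3, p10, p2) → 78.3837
  f2: (p3, p10, p5) → 49.9870
  f3: (p11, p0, p2) → 121.4740
  f4: (p11, p0, p5) → 105.8734
  f5: (p11, p3, p2) → 86.6780
  f6: (p11, p3, p5) → 69.4720
  f7: (p8, p0, p2) → 93.7605
  f8: (p8, p10, p2) → 114.6408
  f9: (p8, p0, p5) → 83.5838
  f10: (p8, p10, p5) → 75.2204
Σ area = 879.073

Euler characteristic 7−15+10 = 2 ✓


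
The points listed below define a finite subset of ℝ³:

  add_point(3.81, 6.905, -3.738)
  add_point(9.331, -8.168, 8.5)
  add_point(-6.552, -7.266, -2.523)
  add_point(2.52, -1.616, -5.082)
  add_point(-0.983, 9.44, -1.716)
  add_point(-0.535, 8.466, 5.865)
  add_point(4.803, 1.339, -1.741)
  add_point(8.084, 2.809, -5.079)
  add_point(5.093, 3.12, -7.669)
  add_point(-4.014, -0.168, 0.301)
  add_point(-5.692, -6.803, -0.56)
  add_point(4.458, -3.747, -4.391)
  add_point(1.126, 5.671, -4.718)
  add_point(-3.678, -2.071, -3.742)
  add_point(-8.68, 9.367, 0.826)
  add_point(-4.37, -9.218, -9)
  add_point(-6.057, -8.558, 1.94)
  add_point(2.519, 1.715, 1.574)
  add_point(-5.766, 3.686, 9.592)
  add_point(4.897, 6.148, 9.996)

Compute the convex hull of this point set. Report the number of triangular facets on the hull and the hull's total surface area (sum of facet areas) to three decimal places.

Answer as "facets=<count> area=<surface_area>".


Points on the hull: [0, 1, 2, 4, 5, 7, 8, 11, 14, 15, 16, 18, 19] (13 of 20).

Triangle areas on the boundary:
  f1: (p16, p15, p1) → 89.8685
  f2: (p8, p15, p14) → 133.7157
  f3: (p8, p4, p14) → 30.0191
  f4: (p5, p4, p14) → 29.9976
  f5: (p5, p19, p4) → 20.9073
  f6: (p2, p15, p14) → 53.1865
  f7: (p2, p16, p14) → 39.7686
  f8: (p2, p16, p15) → 10.7554
  f9: (p18, p16, p14) → 78.3021
  f10: (p18, p5, p14) → 37.2535
  f11: (p18, p5, p19) → 28.8359
  f12: (p18, p19, p1) → 82.2705
  f13: (p18, p16, p1) → 117.1064
  f14: (p11, p15, p1) → 72.3218
  f15: (p0, p19, p4) → 38.5656
  f16: (p0, p8, p4) → 11.0792
  f17: (p7, p8, p15) → 27.6445
  f18: (p7, p11, p15) → 27.9321
  f19: (p7, p11, p1) → 53.5002
  f20: (p7, p19, p1) → 110.9590
  f21: (p7, p0, p19) → 41.5335
  f22: (p7, p0, p8) → 10.8199
Σ area = 1146.343

Euler characteristic 13−33+22 = 2 ✓

facets=22 area=1146.343
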